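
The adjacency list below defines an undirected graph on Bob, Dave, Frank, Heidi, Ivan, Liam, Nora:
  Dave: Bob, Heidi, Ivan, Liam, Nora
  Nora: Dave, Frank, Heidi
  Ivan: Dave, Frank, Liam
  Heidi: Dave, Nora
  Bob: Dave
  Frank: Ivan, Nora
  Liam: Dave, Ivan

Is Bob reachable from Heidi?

Explore from Heidi.
Distance 1: reach Dave, Nora.
Distance 2: reach Bob, Frank, Ivan, Liam.
Found Bob.

Yes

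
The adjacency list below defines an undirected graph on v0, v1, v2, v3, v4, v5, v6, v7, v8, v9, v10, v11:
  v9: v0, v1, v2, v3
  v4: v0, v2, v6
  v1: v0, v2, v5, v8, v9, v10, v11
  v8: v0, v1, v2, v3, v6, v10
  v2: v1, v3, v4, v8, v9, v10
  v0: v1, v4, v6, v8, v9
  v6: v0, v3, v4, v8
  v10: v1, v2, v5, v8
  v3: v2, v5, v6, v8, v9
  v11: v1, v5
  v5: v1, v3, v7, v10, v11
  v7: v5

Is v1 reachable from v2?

Yes

Explore from v2.
Distance 1: reach v1, v3, v4, v8, v9, v10.
Found v1.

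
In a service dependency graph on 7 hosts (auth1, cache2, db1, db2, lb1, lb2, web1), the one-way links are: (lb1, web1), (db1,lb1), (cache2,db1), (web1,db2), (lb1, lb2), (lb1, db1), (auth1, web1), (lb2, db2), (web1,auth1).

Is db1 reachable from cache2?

Yes

Explore from cache2.
Distance 1: reach db1.
Found db1.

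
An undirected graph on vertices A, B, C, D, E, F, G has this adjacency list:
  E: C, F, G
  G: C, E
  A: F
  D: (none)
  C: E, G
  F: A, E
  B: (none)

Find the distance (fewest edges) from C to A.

3

Distance 0: C.
Distance 1: E, G.
Distance 2: F.
Distance 3: A — contains A.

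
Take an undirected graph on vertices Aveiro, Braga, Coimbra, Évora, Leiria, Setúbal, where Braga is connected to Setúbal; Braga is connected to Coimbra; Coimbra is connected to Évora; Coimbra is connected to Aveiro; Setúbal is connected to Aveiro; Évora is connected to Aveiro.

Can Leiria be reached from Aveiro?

Explore from Aveiro.
Distance 1: reach Coimbra, Évora, Setúbal.
Distance 2: reach Braga.
The search is exhausted without reaching Leiria; it lies in a different component.

No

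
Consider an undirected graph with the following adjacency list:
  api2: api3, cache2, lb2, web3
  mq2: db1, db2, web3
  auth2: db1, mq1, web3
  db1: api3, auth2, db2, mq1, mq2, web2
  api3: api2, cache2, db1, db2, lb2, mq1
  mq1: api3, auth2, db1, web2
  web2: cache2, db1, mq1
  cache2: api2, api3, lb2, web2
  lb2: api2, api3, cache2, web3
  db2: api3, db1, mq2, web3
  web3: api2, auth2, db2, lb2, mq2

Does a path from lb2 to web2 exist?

Explore from lb2.
Distance 1: reach api2, api3, cache2, web3.
Distance 2: reach auth2, db1, db2, mq1, mq2, web2.
Found web2.

Yes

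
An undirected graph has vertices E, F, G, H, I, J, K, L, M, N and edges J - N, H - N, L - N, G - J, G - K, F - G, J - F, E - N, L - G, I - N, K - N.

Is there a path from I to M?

Explore from I.
Distance 1: reach N.
Distance 2: reach E, H, J, K, L.
Distance 3: reach F, G.
The search is exhausted without reaching M; it lies in a different component.

No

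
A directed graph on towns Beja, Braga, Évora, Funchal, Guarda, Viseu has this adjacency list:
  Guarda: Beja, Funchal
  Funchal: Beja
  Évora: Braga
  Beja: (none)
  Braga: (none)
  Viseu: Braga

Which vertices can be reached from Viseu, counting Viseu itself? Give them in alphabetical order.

Start at Viseu.
Its neighbours: Braga.
Nothing further is reachable.

Braga, Viseu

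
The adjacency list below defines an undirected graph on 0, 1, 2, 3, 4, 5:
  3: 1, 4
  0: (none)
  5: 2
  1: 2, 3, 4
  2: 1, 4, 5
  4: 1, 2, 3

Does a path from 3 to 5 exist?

Yes

Explore from 3.
Distance 1: reach 1, 4.
Distance 2: reach 2.
Distance 3: reach 5.
Found 5.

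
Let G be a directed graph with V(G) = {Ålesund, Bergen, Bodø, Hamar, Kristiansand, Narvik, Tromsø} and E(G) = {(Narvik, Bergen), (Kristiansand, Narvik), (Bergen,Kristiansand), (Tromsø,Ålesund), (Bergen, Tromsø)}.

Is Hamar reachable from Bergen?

Explore from Bergen.
Distance 1: reach Kristiansand, Tromsø.
Distance 2: reach Ålesund, Narvik.
The search from Bergen is exhausted; no directed path reaches Hamar.

No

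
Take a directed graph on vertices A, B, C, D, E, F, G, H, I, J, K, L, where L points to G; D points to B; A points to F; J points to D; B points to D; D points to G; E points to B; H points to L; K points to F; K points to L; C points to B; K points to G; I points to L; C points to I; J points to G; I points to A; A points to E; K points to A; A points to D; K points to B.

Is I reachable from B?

No

Explore from B.
Distance 1: reach D.
Distance 2: reach G.
The search from B is exhausted; no directed path reaches I.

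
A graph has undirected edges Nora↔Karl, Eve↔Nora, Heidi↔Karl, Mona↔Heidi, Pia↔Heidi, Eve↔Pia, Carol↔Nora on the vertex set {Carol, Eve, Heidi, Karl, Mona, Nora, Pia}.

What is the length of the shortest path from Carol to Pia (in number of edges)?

Distance 0: Carol.
Distance 1: Nora.
Distance 2: Eve, Karl.
Distance 3: Heidi, Pia — contains Pia.

3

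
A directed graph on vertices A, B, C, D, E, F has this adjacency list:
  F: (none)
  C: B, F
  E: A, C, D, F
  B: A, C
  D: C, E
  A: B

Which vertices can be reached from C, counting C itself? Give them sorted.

A, B, C, F

Start at C.
Its neighbours: B, F.
Then their neighbours: A.
Nothing further is reachable.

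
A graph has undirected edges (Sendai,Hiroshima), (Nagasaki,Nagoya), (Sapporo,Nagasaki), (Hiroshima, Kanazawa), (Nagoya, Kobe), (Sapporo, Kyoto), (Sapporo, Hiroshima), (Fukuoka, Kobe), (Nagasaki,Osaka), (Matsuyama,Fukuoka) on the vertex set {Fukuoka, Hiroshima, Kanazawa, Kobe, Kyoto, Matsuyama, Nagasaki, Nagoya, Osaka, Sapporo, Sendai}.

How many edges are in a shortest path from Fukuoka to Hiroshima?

5

Distance 0: Fukuoka.
Distance 1: Kobe, Matsuyama.
Distance 2: Nagoya.
Distance 3: Nagasaki.
Distance 4: Osaka, Sapporo.
Distance 5: Hiroshima, Kyoto — contains Hiroshima.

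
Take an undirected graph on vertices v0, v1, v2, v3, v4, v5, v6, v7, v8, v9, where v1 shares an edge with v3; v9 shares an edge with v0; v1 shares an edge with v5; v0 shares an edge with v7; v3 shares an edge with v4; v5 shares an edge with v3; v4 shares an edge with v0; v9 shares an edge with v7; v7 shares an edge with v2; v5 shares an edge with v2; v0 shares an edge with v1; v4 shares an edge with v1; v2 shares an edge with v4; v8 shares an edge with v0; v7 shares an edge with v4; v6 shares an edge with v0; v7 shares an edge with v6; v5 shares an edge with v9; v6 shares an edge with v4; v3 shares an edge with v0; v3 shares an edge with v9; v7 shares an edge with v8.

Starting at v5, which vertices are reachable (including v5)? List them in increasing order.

v0, v1, v2, v3, v4, v5, v6, v7, v8, v9

Start at v5.
Its neighbours: v1, v2, v3, v9.
Then their neighbours: v0, v4, v7.
Then next layer: v6, v8.
Every vertex is now reached.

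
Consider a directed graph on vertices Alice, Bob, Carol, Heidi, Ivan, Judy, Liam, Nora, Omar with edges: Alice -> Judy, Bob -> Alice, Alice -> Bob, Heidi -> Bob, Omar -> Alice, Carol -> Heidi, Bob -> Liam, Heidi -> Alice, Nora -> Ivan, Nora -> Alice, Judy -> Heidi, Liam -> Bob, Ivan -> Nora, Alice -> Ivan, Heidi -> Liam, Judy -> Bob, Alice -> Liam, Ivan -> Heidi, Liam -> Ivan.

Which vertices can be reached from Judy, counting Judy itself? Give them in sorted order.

Alice, Bob, Heidi, Ivan, Judy, Liam, Nora

Start at Judy.
Its neighbours: Bob, Heidi.
Then their neighbours: Alice, Liam.
Then next layer: Ivan.
Then next layer: Nora.
Nothing further is reachable.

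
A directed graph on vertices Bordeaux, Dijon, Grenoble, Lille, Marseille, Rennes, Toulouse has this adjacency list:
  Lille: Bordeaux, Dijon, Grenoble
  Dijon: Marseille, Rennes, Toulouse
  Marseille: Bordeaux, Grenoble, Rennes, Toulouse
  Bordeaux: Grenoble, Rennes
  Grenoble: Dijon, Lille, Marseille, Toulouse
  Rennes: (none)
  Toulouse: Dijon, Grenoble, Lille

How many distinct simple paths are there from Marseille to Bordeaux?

Marseille→Bordeaux
Marseille→Grenoble→Dijon→Toulouse→Lille→Bordeaux
Marseille→Grenoble→Lille→Bordeaux
Marseille→Grenoble→Toulouse→Lille→Bordeaux
Marseille→Toulouse→Grenoble→Lille→Bordeaux
Marseille→Toulouse→Lille→Bordeaux

6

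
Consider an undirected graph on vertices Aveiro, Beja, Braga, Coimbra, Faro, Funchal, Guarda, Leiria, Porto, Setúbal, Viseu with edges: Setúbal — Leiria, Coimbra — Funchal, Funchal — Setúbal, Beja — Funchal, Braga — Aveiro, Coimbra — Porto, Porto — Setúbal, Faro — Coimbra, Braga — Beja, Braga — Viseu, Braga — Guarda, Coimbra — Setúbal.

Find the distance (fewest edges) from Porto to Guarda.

Distance 0: Porto.
Distance 1: Coimbra, Setúbal.
Distance 2: Faro, Funchal, Leiria.
Distance 3: Beja.
Distance 4: Braga.
Distance 5: Aveiro, Guarda, Viseu — contains Guarda.

5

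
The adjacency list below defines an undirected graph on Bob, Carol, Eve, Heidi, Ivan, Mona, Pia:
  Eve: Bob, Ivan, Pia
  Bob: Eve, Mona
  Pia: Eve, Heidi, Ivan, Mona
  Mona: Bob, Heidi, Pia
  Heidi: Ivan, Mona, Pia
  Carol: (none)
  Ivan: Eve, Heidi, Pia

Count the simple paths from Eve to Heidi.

Eve–Bob–Mona–Heidi
Eve–Bob–Mona–Pia–Heidi
Eve–Bob–Mona–Pia–Ivan–Heidi
Eve–Ivan–Heidi
Eve–Ivan–Pia–Heidi
Eve–Ivan–Pia–Mona–Heidi
Eve–Pia–Heidi
Eve–Pia–Ivan–Heidi
Eve–Pia–Mona–Heidi

9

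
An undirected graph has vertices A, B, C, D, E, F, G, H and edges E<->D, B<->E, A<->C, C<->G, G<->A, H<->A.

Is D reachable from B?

Explore from B.
Distance 1: reach E.
Distance 2: reach D.
Found D.

Yes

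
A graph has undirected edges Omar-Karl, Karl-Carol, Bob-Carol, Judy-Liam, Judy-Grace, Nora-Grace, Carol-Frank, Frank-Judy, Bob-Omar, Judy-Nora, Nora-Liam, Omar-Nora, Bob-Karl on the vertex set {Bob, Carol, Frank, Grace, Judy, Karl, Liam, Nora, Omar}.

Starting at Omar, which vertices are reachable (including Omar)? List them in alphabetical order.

Bob, Carol, Frank, Grace, Judy, Karl, Liam, Nora, Omar

Start at Omar.
Its neighbours: Bob, Karl, Nora.
Then their neighbours: Carol, Grace, Judy, Liam.
Then next layer: Frank.
Every vertex is now reached.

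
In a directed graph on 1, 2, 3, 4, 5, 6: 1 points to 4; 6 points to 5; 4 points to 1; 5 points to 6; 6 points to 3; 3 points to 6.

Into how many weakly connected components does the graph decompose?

3

From 1: component {1, 4}.
From 2: component {2}.
From 3: component {3, 5, 6}.
That's 3 components.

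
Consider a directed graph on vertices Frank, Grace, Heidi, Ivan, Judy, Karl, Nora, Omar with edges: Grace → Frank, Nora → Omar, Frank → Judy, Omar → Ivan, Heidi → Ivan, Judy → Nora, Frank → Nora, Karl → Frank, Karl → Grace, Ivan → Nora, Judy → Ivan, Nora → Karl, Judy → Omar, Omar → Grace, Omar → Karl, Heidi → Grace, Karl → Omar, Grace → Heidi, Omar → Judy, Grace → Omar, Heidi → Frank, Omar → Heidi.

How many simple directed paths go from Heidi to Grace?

21

Heidi→Frank→Judy→Ivan→Nora→Karl→Grace
Heidi→Frank→Judy→Ivan→Nora→Karl→Omar→Grace
Heidi→Frank→Judy→Ivan→Nora→Omar→Grace
Heidi→Frank→Judy→Ivan→Nora→Omar→Karl→Grace
Heidi→Frank→Judy→Nora→Karl→Grace
Heidi→Frank→Judy→Nora→Karl→Omar→Grace
Heidi→Frank→Judy→Nora→Omar→Grace
Heidi→Frank→Judy→Nora→Omar→Karl→Grace
... and 13 more.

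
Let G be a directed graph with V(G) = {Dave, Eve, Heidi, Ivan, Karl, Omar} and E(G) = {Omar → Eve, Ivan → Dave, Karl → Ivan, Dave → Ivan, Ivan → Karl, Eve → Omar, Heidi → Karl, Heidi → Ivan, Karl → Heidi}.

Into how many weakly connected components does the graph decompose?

From Dave: component {Dave, Heidi, Ivan, Karl}.
From Eve: component {Eve, Omar}.
That's 2 components.

2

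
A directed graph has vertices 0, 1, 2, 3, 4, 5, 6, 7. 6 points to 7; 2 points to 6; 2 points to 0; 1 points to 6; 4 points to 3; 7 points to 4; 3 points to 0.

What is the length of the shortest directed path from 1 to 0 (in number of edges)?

Distance 0: 1.
Distance 1: 6.
Distance 2: 7.
Distance 3: 4.
Distance 4: 3.
Distance 5: 0 — contains 0.

5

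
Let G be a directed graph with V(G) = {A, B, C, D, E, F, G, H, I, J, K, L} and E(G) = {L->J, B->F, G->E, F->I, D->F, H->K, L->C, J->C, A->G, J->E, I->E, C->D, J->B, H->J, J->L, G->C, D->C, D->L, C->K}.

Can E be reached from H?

Yes

Explore from H.
Distance 1: reach J, K.
Distance 2: reach B, C, E, L.
Found E.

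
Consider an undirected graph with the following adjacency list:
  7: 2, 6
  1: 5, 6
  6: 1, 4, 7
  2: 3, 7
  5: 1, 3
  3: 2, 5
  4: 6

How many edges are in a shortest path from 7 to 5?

3

Distance 0: 7.
Distance 1: 2, 6.
Distance 2: 1, 3, 4.
Distance 3: 5 — contains 5.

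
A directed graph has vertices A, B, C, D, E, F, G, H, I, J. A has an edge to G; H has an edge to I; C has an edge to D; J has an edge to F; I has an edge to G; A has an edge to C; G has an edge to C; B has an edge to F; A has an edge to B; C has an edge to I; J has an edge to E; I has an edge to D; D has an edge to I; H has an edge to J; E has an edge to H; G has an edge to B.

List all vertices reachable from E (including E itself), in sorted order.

B, C, D, E, F, G, H, I, J

Start at E.
Its neighbours: H.
Then their neighbours: I, J.
Then next layer: D, F, G.
Then next layer: B, C.
Nothing further is reachable.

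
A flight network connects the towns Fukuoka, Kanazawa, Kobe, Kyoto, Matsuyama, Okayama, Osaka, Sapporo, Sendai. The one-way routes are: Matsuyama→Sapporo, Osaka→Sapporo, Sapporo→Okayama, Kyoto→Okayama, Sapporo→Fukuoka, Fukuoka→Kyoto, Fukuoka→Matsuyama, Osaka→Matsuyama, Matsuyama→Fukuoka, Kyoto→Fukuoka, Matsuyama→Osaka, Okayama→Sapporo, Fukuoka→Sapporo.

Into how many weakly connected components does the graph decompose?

4

From Fukuoka: component {Fukuoka, Kyoto, Matsuyama, Okayama, Osaka, Sapporo}.
From Kanazawa: component {Kanazawa}.
From Kobe: component {Kobe}.
From Sendai: component {Sendai}.
That's 4 components.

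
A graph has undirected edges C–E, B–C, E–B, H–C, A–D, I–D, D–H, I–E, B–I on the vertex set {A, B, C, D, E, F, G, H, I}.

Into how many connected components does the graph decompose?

3

From A: component {A, B, C, D, E, H, I}.
From F: component {F}.
From G: component {G}.
That's 3 components.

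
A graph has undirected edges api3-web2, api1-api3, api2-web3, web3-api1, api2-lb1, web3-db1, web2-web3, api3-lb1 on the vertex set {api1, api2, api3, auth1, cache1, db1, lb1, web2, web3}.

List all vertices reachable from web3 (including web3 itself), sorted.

api1, api2, api3, db1, lb1, web2, web3

Start at web3.
Its neighbours: api1, api2, db1, web2.
Then their neighbours: api3, lb1.
Nothing further is reachable.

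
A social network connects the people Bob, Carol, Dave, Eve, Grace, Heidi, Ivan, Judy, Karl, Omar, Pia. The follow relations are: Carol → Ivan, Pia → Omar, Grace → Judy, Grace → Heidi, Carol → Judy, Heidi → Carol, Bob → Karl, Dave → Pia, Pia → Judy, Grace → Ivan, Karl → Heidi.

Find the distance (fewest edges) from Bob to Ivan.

Distance 0: Bob.
Distance 1: Karl.
Distance 2: Heidi.
Distance 3: Carol.
Distance 4: Ivan, Judy — contains Ivan.

4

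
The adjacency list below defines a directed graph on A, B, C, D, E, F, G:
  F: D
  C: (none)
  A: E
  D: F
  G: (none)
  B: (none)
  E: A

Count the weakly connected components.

5

From A: component {A, E}.
From B: component {B}.
From C: component {C}.
From D: component {D, F}.
From G: component {G}.
That's 5 components.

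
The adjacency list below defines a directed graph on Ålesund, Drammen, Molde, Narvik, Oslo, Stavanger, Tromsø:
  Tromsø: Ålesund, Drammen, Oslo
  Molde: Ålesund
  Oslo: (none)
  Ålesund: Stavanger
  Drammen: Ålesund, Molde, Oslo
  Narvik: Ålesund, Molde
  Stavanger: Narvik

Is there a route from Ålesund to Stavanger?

Yes

Explore from Ålesund.
Distance 1: reach Stavanger.
Found Stavanger.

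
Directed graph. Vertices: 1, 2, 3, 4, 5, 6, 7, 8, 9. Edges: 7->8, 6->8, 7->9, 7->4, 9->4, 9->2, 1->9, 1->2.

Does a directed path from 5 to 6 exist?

5 has no outgoing edges, so nothing is reachable from it.

No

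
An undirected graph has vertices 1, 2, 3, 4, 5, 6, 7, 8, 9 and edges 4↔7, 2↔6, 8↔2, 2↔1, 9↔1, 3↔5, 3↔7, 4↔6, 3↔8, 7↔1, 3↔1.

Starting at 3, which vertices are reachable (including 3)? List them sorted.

Start at 3.
Its neighbours: 1, 5, 7, 8.
Then their neighbours: 2, 4, 9.
Then next layer: 6.
Every vertex is now reached.

1, 2, 3, 4, 5, 6, 7, 8, 9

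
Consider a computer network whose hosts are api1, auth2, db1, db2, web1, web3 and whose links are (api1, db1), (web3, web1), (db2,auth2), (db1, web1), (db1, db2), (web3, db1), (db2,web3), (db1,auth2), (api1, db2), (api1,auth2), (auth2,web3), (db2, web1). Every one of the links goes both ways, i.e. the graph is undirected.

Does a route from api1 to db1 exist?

Yes

Explore from api1.
Distance 1: reach auth2, db1, db2.
Found db1.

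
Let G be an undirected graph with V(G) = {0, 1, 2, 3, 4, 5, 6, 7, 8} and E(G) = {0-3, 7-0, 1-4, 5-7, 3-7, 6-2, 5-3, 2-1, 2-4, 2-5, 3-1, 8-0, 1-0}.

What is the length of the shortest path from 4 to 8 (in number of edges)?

Distance 0: 4.
Distance 1: 1, 2.
Distance 2: 0, 3, 5, 6.
Distance 3: 7, 8 — contains 8.

3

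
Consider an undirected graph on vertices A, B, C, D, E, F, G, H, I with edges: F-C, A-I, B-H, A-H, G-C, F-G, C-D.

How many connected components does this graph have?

From A: component {A, B, H, I}.
From C: component {C, D, F, G}.
From E: component {E}.
That's 3 components.

3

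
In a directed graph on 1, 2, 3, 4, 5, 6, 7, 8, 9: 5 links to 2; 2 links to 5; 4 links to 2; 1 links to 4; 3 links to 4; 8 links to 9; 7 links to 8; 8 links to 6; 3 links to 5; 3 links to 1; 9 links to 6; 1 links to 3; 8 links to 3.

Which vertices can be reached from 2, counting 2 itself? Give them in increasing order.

Start at 2.
Its neighbours: 5.
Nothing further is reachable.

2, 5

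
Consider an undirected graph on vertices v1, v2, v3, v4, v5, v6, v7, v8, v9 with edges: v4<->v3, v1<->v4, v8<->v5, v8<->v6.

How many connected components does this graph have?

From v1: component {v1, v3, v4}.
From v2: component {v2}.
From v5: component {v5, v6, v8}.
From v7: component {v7}.
From v9: component {v9}.
That's 5 components.

5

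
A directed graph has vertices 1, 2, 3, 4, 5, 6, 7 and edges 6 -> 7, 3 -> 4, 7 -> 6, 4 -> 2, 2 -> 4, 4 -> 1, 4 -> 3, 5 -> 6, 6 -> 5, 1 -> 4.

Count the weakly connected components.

From 1: component {1, 2, 3, 4}.
From 5: component {5, 6, 7}.
That's 2 components.

2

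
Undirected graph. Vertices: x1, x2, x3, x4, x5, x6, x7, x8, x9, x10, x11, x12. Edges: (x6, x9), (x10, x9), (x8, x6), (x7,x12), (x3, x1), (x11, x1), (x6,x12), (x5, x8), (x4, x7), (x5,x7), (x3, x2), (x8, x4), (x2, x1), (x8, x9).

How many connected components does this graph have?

From x1: component {x1, x2, x3, x11}.
From x4: component {x4, x5, x6, x7, x8, x9, x10, x12}.
That's 2 components.

2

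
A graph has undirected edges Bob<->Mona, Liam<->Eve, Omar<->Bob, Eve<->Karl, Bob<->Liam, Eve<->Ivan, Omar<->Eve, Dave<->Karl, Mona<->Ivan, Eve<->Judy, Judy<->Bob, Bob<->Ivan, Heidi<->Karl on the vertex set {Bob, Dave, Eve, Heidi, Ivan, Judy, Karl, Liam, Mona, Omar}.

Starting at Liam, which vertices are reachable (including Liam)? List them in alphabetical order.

Bob, Dave, Eve, Heidi, Ivan, Judy, Karl, Liam, Mona, Omar

Start at Liam.
Its neighbours: Bob, Eve.
Then their neighbours: Ivan, Judy, Karl, Mona, Omar.
Then next layer: Dave, Heidi.
Every vertex is now reached.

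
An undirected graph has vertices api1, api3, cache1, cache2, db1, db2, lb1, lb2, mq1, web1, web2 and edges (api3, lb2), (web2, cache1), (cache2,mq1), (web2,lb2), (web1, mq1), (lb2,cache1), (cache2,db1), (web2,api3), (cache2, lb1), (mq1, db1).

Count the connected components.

4

From api1: component {api1}.
From api3: component {api3, cache1, lb2, web2}.
From cache2: component {cache2, db1, lb1, mq1, web1}.
From db2: component {db2}.
That's 4 components.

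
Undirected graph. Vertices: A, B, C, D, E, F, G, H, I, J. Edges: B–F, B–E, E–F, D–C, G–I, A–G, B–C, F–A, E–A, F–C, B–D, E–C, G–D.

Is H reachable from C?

Explore from C.
Distance 1: reach B, D, E, F.
Distance 2: reach A, G.
Distance 3: reach I.
The search is exhausted without reaching H; it lies in a different component.

No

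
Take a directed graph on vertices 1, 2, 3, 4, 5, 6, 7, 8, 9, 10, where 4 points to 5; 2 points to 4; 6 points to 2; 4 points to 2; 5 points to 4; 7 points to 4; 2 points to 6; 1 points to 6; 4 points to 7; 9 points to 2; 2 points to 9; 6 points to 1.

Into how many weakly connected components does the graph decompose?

4

From 1: component {1, 2, 4, 5, 6, 7, 9}.
From 3: component {3}.
From 8: component {8}.
From 10: component {10}.
That's 4 components.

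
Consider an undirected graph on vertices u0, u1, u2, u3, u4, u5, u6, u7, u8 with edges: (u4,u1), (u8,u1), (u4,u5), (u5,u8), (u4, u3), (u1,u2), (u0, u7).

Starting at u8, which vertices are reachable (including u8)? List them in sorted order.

u1, u2, u3, u4, u5, u8

Start at u8.
Its neighbours: u1, u5.
Then their neighbours: u2, u4.
Then next layer: u3.
Nothing further is reachable.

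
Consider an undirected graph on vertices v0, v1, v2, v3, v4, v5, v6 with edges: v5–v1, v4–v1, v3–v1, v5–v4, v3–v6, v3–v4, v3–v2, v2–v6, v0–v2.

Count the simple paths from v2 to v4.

6

v2–v3–v1–v4
v2–v3–v1–v5–v4
v2–v3–v4
v2–v6–v3–v1–v4
v2–v6–v3–v1–v5–v4
v2–v6–v3–v4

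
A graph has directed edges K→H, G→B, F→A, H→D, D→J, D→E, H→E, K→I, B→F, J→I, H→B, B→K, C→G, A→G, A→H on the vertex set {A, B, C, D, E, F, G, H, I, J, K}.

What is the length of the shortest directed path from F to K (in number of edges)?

4

Distance 0: F.
Distance 1: A.
Distance 2: G, H.
Distance 3: B, D, E.
Distance 4: J, K — contains K.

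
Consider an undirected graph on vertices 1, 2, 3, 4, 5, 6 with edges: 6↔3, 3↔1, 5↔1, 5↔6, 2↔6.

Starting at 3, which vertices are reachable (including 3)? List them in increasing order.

Start at 3.
Its neighbours: 1, 6.
Then their neighbours: 2, 5.
Nothing further is reachable.

1, 2, 3, 5, 6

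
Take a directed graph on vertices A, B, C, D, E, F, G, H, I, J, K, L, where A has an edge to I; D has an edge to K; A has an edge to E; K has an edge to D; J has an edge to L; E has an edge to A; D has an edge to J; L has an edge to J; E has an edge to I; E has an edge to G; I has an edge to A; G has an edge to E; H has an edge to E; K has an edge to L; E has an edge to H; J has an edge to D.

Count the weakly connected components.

From A: component {A, E, G, H, I}.
From B: component {B}.
From C: component {C}.
From D: component {D, J, K, L}.
From F: component {F}.
That's 5 components.

5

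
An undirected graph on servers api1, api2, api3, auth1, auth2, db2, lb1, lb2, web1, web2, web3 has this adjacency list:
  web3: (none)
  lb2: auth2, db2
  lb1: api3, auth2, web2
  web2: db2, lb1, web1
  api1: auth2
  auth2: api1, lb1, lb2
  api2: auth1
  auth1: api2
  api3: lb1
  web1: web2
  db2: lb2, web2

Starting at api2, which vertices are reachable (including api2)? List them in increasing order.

api2, auth1

Start at api2.
Its neighbours: auth1.
Nothing further is reachable.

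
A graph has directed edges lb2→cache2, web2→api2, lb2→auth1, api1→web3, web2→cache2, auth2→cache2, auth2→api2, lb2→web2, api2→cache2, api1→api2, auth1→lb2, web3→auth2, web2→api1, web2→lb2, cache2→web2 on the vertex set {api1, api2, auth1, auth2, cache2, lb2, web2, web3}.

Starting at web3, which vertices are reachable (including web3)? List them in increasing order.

Start at web3.
Its neighbours: auth2.
Then their neighbours: api2, cache2.
Then next layer: web2.
Then next layer: api1, lb2.
Then next layer: auth1.
Every vertex is now reached.

api1, api2, auth1, auth2, cache2, lb2, web2, web3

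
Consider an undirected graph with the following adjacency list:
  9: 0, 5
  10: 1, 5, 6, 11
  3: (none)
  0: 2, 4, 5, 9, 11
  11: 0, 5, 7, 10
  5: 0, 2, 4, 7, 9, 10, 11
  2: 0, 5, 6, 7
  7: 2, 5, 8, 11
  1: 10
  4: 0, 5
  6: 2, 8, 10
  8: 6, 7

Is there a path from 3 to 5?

3 has no edges, so nothing is reachable from it.

No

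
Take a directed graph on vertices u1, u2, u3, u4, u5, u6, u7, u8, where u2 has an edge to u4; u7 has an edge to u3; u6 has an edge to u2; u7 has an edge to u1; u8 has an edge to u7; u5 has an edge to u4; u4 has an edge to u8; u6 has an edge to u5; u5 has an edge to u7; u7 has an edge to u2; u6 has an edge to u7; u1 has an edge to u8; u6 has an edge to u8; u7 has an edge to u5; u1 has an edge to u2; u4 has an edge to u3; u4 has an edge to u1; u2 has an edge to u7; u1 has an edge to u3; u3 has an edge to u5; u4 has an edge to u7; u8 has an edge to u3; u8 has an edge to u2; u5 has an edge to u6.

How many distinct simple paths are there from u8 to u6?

u8→u2→u4→u1→u3→u5→u6
u8→u2→u4→u3→u5→u6
u8→u2→u4→u7→u1→u3→u5→u6
u8→u2→u4→u7→u3→u5→u6
u8→u2→u4→u7→u5→u6
u8→u2→u7→u1→u3→u5→u6
u8→u2→u7→u3→u5→u6
u8→u2→u7→u5→u6
u8→u3→u5→u6
u8→u7→u1→u2→u4→u3→u5→u6
u8→u7→u1→u3→u5→u6
u8→u7→u2→u4→u1→u3→u5→u6
u8→u7→u2→u4→u3→u5→u6
u8→u7→u3→u5→u6
u8→u7→u5→u6

15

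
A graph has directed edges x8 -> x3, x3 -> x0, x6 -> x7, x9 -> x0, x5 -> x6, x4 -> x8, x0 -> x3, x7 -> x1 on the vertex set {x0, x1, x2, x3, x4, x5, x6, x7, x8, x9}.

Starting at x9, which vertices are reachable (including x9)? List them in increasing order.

x0, x3, x9

Start at x9.
Its neighbours: x0.
Then their neighbours: x3.
Nothing further is reachable.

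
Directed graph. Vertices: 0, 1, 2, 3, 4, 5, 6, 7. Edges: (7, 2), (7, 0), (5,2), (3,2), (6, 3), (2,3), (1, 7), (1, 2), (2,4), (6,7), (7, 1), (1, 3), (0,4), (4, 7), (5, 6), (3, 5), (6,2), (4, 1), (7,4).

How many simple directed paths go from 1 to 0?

7

1→2→3→5→6→7→0
1→2→4→7→0
1→3→2→4→7→0
1→3→5→2→4→7→0
1→3→5→6→2→4→7→0
1→3→5→6→7→0
1→7→0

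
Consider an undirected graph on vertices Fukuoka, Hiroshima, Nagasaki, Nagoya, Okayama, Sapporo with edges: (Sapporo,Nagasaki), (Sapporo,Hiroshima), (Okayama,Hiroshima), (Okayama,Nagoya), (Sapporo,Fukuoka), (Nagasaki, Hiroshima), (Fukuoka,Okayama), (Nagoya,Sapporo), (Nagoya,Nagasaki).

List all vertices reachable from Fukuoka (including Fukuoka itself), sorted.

Start at Fukuoka.
Its neighbours: Okayama, Sapporo.
Then their neighbours: Hiroshima, Nagasaki, Nagoya.
Every vertex is now reached.

Fukuoka, Hiroshima, Nagasaki, Nagoya, Okayama, Sapporo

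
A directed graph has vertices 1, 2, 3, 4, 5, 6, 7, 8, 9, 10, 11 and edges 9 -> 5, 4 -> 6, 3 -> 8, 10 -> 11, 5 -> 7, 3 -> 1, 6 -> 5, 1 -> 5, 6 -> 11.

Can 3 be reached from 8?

8 has no outgoing edges, so nothing is reachable from it.

No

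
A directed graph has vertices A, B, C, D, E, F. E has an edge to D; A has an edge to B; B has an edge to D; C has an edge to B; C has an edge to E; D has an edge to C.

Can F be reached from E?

No

Explore from E.
Distance 1: reach D.
Distance 2: reach C.
Distance 3: reach B.
The search from E is exhausted; no directed path reaches F.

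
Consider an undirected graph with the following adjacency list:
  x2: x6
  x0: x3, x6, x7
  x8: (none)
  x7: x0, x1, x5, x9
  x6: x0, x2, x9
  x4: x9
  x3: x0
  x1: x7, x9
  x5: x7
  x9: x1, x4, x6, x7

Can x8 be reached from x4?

Explore from x4.
Distance 1: reach x9.
Distance 2: reach x1, x6, x7.
Distance 3: reach x0, x2, x5.
Distance 4: reach x3.
The search is exhausted without reaching x8; it lies in a different component.

No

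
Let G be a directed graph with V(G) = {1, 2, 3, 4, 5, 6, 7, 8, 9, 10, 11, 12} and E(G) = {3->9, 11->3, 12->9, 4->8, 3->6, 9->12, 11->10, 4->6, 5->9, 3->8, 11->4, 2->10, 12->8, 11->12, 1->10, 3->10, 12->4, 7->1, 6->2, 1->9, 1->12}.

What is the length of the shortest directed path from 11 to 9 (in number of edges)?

2

Distance 0: 11.
Distance 1: 3, 4, 10, 12.
Distance 2: 6, 8, 9 — contains 9.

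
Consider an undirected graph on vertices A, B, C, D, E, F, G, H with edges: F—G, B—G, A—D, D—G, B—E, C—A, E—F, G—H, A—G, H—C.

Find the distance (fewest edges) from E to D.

Distance 0: E.
Distance 1: B, F.
Distance 2: G.
Distance 3: A, D, H — contains D.

3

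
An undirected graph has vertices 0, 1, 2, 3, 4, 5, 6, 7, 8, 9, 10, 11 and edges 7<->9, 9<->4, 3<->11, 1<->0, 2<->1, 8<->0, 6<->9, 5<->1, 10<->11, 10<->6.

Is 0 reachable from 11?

No

Explore from 11.
Distance 1: reach 3, 10.
Distance 2: reach 6.
Distance 3: reach 9.
Distance 4: reach 4, 7.
The search is exhausted without reaching 0; it lies in a different component.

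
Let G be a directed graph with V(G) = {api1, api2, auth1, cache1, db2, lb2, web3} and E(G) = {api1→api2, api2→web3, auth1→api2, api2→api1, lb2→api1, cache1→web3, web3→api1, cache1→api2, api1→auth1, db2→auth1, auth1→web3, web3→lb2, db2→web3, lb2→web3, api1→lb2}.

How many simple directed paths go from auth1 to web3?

auth1→api2→api1→lb2→web3
auth1→api2→web3
auth1→web3

3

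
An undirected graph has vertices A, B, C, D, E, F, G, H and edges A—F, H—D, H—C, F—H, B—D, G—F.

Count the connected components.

2

From A: component {A, B, C, D, F, G, H}.
From E: component {E}.
That's 2 components.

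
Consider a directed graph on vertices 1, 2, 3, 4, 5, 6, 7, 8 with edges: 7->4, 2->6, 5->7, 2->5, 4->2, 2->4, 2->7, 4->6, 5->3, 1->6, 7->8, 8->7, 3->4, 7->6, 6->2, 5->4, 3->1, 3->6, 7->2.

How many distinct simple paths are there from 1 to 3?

1

1→6→2→5→3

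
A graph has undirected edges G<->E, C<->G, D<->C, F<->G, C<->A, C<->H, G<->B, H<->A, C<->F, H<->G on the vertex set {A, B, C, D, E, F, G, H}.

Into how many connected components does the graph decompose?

From A: component {A, B, C, D, E, F, G, H}.
That's 1 component.

1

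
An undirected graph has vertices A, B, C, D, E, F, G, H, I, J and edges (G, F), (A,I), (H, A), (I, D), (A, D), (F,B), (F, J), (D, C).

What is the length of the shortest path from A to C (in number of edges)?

2

Distance 0: A.
Distance 1: D, H, I.
Distance 2: C — contains C.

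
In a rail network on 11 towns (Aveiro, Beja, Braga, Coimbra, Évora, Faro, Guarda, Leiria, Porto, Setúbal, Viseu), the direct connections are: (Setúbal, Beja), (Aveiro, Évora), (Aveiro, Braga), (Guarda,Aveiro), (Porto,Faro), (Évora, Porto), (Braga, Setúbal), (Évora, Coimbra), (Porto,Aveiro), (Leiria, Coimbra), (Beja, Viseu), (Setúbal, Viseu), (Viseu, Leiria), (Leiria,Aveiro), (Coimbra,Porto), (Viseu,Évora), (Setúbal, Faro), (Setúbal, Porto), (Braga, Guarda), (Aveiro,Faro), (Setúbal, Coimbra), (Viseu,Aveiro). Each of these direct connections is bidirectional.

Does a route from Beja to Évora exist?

Yes

Explore from Beja.
Distance 1: reach Setúbal, Viseu.
Distance 2: reach Aveiro, Braga, Coimbra, Évora, Faro, Leiria, Porto.
Found Évora.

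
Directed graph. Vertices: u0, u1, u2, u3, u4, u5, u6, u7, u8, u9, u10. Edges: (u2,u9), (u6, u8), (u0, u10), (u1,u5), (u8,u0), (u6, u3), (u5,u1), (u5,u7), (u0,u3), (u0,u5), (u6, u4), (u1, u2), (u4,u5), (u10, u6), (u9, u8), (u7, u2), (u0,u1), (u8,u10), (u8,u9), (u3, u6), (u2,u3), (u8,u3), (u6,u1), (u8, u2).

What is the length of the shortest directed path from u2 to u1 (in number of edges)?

3

Distance 0: u2.
Distance 1: u3, u9.
Distance 2: u6, u8.
Distance 3: u0, u1, u4, u10 — contains u1.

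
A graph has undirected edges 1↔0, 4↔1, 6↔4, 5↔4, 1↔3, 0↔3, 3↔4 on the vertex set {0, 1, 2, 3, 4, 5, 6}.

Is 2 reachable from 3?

Explore from 3.
Distance 1: reach 0, 1, 4.
Distance 2: reach 5, 6.
The search is exhausted without reaching 2; it lies in a different component.

No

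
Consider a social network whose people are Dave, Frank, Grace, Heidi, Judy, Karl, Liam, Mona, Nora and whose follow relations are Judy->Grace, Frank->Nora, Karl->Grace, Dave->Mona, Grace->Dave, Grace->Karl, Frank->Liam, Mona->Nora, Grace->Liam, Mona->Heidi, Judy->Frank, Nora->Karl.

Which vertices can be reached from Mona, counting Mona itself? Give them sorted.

Start at Mona.
Its neighbours: Heidi, Nora.
Then their neighbours: Karl.
Then next layer: Grace.
Then next layer: Dave, Liam.
Nothing further is reachable.

Dave, Grace, Heidi, Karl, Liam, Mona, Nora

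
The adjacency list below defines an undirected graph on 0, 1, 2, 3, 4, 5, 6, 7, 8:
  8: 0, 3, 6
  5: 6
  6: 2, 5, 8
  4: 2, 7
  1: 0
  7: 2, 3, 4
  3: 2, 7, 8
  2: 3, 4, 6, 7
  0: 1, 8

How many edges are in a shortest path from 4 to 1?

5

Distance 0: 4.
Distance 1: 2, 7.
Distance 2: 3, 6.
Distance 3: 5, 8.
Distance 4: 0.
Distance 5: 1 — contains 1.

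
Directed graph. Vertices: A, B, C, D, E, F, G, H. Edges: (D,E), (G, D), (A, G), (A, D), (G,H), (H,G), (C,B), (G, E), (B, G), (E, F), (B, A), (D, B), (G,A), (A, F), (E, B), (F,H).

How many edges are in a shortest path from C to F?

Distance 0: C.
Distance 1: B.
Distance 2: A, G.
Distance 3: D, E, F, H — contains F.

3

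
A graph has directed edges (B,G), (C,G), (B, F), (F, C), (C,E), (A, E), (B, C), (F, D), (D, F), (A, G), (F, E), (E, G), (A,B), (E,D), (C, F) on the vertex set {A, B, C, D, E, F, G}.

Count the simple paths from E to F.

E→D→F

1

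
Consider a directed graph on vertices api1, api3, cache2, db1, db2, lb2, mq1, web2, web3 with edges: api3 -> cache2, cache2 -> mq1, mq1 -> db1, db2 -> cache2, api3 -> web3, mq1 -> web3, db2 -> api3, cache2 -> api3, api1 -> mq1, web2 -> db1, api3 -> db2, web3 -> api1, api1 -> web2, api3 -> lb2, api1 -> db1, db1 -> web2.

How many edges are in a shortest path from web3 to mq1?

2

Distance 0: web3.
Distance 1: api1.
Distance 2: db1, mq1, web2 — contains mq1.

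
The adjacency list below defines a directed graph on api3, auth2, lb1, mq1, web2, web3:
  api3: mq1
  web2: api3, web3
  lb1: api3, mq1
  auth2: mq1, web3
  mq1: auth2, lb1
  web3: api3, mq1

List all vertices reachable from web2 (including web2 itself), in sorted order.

Start at web2.
Its neighbours: api3, web3.
Then their neighbours: mq1.
Then next layer: auth2, lb1.
Every vertex is now reached.

api3, auth2, lb1, mq1, web2, web3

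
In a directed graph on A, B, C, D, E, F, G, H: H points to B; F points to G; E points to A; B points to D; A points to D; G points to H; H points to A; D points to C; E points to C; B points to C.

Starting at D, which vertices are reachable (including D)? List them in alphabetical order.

C, D

Start at D.
Its neighbours: C.
Nothing further is reachable.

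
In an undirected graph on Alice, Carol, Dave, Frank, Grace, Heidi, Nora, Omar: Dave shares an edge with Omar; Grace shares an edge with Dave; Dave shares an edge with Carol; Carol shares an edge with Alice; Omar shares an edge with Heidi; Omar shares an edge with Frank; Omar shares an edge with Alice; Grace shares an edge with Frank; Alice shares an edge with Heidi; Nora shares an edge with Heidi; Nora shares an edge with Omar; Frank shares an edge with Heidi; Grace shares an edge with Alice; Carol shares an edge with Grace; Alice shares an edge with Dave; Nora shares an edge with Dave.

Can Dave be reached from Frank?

Yes

Explore from Frank.
Distance 1: reach Grace, Heidi, Omar.
Distance 2: reach Alice, Carol, Dave, Nora.
Found Dave.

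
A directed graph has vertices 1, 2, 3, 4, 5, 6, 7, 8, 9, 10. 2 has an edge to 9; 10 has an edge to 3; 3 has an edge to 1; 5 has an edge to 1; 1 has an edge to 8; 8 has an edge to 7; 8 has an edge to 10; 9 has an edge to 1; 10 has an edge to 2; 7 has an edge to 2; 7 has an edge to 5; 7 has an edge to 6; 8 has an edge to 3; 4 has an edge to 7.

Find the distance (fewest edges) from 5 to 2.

Distance 0: 5.
Distance 1: 1.
Distance 2: 8.
Distance 3: 3, 7, 10.
Distance 4: 2, 6 — contains 2.

4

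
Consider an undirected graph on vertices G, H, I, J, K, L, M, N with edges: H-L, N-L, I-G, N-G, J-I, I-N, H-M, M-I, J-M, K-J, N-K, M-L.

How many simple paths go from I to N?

I–G–N
I–J–K–N
I–J–M–H–L–N
I–J–M–L–N
I–M–H–L–N
I–M–J–K–N
I–M–L–N
I–N

8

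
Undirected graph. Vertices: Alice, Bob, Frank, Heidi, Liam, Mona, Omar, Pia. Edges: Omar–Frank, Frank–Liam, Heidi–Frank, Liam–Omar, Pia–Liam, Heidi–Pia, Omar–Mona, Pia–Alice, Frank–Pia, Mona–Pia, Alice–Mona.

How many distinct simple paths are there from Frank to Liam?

Frank–Heidi–Pia–Alice–Mona–Omar–Liam
Frank–Heidi–Pia–Liam
Frank–Heidi–Pia–Mona–Omar–Liam
Frank–Liam
Frank–Omar–Liam
Frank–Omar–Mona–Alice–Pia–Liam
Frank–Omar–Mona–Pia–Liam
Frank–Pia–Alice–Mona–Omar–Liam
Frank–Pia–Liam
Frank–Pia–Mona–Omar–Liam

10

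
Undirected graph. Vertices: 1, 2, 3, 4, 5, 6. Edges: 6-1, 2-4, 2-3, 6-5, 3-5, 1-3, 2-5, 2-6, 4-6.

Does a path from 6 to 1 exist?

Explore from 6.
Distance 1: reach 1, 2, 4, 5.
Found 1.

Yes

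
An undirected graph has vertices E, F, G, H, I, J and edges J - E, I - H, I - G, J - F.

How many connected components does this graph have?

From E: component {E, F, J}.
From G: component {G, H, I}.
That's 2 components.

2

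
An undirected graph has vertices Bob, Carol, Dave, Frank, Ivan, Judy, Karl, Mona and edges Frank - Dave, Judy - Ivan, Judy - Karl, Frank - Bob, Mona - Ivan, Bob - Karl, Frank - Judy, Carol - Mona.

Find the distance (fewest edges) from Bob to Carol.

5

Distance 0: Bob.
Distance 1: Frank, Karl.
Distance 2: Dave, Judy.
Distance 3: Ivan.
Distance 4: Mona.
Distance 5: Carol — contains Carol.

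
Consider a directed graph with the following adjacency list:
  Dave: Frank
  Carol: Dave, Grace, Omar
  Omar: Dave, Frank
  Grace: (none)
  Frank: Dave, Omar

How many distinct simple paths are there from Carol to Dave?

Carol→Dave
Carol→Omar→Dave
Carol→Omar→Frank→Dave

3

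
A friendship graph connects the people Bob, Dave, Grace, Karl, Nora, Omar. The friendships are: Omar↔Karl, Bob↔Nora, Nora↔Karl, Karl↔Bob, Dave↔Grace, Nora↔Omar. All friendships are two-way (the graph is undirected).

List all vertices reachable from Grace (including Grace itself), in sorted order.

Dave, Grace

Start at Grace.
Its neighbours: Dave.
Nothing further is reachable.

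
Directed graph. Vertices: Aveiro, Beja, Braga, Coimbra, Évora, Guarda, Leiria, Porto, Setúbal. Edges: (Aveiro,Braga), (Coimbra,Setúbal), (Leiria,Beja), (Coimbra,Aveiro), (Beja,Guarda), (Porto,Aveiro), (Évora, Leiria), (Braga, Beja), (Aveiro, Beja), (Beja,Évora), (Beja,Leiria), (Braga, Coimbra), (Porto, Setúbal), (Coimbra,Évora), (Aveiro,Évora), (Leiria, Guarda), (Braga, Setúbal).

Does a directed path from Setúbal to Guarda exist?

Setúbal has no outgoing edges, so nothing is reachable from it.

No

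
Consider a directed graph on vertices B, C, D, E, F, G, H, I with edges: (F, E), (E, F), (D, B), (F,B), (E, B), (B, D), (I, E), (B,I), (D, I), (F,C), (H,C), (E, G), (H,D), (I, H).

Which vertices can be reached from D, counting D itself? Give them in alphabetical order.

Start at D.
Its neighbours: B, I.
Then their neighbours: E, H.
Then next layer: C, F, G.
Every vertex is now reached.

B, C, D, E, F, G, H, I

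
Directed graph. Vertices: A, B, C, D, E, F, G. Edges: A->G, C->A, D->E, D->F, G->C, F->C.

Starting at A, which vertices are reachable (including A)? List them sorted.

A, C, G

Start at A.
Its neighbours: G.
Then their neighbours: C.
Nothing further is reachable.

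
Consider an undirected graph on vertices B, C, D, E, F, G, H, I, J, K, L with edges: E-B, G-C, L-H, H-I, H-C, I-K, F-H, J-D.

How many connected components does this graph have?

From B: component {B, E}.
From C: component {C, F, G, H, I, K, L}.
From D: component {D, J}.
That's 3 components.

3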